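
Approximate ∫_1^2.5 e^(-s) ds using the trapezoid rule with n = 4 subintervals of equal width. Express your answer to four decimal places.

0.2891

Δs = (2.5 − 1)/4 = 0.375.
f(1) ≈ 0.3679, f(1.375) ≈ 0.2528, f(1.75) ≈ 0.1738, f(2.125) ≈ 0.1194, f(2.5) ≈ 0.0821.
T_4 = (Δs/2)·[f(s_0) + 2f(s_1) + 2f(s_2) + 2f(s_3) + f(s_4)].
Sum ≈ 0.2891.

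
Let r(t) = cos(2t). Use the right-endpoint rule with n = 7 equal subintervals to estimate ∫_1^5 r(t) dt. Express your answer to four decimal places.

Δt = (5 − 1)/7 = 4/7.
Right endpoints: 11/7, 15/7, 19/7, 23/7, 27/7, 31/7, 5.
r(11/7) ≈ -1.0000, r(15/7) ≈ -0.4138, r(19/7) ≈ 0.6565, r(23/7) ≈ 0.9587, r(27/7) ≈ 0.1392, r(31/7) ≈ -0.8432, r(5) ≈ -0.8391.
Sum = Δt · [r(11/7) + r(15/7) + r(19/7) + ...].
Sum ≈ -0.7666.

-0.7666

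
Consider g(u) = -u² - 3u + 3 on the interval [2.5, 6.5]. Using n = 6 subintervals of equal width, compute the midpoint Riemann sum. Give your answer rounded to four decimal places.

Δu = (6.5 − 2.5)/6 = 2/3.
Midpoints: 17/6, 3.5, 25/6, 29/6, 5.5, 37/6.
g(17/6) = -487/36, g(3.5) = -19.75, g(25/6) = -967/36, g(29/6) = -1255/36, g(5.5) = -43.75, g(37/6) = -1927/36.
Sum = Δu · [g(17/6) + g(3.5) + g(25/6) + ...].
Sum ≈ -128.1852.

-128.1852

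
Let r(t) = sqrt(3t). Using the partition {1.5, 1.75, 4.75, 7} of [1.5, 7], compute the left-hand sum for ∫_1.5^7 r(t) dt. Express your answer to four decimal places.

Subinterval widths: 0.25, 3, 2.25.
Left endpoints: 1.5, 1.75, 4.75.
r(1.5) ≈ 2.1213, r(1.75) ≈ 2.2913, r(4.75) ≈ 3.7749.
Sum = Σ Δt_i · r(t_i).
Sum ≈ 15.8978.

15.8978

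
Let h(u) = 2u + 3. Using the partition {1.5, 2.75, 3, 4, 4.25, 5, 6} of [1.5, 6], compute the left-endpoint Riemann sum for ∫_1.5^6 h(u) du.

Subinterval widths: 1.25, 0.25, 1, 0.25, 0.75, 1.
Left endpoints: 1.5, 2.75, 3, 4, 4.25, 5.
h(1.5) = 6, h(2.75) = 8.5, h(3) = 9, h(4) = 11, h(4.25) = 11.5, h(5) = 13.
Sum = Σ Δu_i · h(u_i).
Sum = 43.

43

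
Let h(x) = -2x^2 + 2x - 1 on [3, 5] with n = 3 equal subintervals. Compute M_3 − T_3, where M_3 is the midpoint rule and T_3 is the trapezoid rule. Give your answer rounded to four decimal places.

0.4444

M_3 ≈ -51.185185.
T_3 ≈ -51.629630.
M_3 − T_3 ≈ 0.4444.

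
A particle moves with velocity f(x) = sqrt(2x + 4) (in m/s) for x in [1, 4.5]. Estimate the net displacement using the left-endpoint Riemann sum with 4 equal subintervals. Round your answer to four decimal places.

Δx = (4.5 − 1)/4 = 0.875.
Left endpoints: 1, 1.875, 2.75, 3.625.
f(1) ≈ 2.4495, f(1.875) ≈ 2.7839, f(2.75) ≈ 3.0822, f(3.625) ≈ 3.3541.
Sum = Δx · [f(1) + f(1.875) + f(2.75) + f(3.625)].
Sum ≈ 10.2110.

10.2110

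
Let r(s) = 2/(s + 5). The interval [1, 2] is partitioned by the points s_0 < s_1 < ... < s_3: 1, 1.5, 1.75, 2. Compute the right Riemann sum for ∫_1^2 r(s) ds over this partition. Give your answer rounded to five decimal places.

0.29935

Subinterval widths: 0.5, 0.25, 0.25.
Right endpoints: 1.5, 1.75, 2.
r(1.5) = 4/13, r(1.75) = 8/27, r(2) = 2/7.
Sum = Σ Δs_i · r(s_i).
Sum ≈ 0.29935.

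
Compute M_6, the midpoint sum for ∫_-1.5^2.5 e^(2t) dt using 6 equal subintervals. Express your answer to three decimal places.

Δt = (2.5 − (-1.5))/6 = 2/3.
Midpoints: -7/6, -0.5, 1/6, 5/6, 1.5, 13/6.
f(-7/6) ≈ 0.097, f(-0.5) ≈ 0.368, f(1/6) ≈ 1.396, f(5/6) ≈ 5.294, f(1.5) ≈ 20.086, f(13/6) ≈ 76.198.
Sum = Δt · [f(-7/6) + f(-0.5) + f(1/6) + ...].
Sum ≈ 68.959.

68.959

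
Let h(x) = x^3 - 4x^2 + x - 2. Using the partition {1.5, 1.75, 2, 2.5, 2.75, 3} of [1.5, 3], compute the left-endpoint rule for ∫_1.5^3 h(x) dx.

-11.7109375

Subinterval widths: 0.25, 0.25, 0.5, 0.25, 0.25.
Left endpoints: 1.5, 1.75, 2, 2.5, 2.75.
h(1.5) = -6.125, h(1.75) = -7.140625, h(2) = -8, h(2.5) = -8.875, h(2.75) = -8.703125.
Sum = Σ Δx_i · h(x_i).
Sum = -11.7109375.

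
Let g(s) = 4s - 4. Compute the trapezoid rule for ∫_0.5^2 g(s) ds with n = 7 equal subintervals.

1.5

Δs = (2 − 0.5)/7 = 3/14.
g(0.5) = -2, g(5/7) = -8/7, g(13/14) = -2/7, g(8/7) = 4/7, g(19/14) = 10/7, g(11/7) = 16/7, g(25/14) = 22/7, g(2) = 4.
T_7 = (Δs/2)·[g(s_0) + 2g(s_1) + ... + 2g(s_{6}) + g(s_7)].
Sum = 1.5.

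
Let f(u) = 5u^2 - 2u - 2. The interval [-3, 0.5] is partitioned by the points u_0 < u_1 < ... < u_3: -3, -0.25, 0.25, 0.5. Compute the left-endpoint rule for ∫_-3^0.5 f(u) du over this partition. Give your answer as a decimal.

Subinterval widths: 2.75, 0.5, 0.25.
Left endpoints: -3, -0.25, 0.25.
f(-3) = 49, f(-0.25) = -1.1875, f(0.25) = -2.1875.
Sum = Σ Δu_i · f(u_i).
Sum = 133.609375.

133.609375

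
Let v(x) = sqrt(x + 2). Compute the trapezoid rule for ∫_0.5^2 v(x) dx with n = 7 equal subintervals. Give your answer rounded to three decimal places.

2.698

Δx = (2 − 0.5)/7 = 3/14.
v(0.5) ≈ 1.581, v(5/7) ≈ 1.648, v(13/14) ≈ 1.711, v(8/7) ≈ 1.773, v(19/14) ≈ 1.832, v(11/7) ≈ 1.890, v(25/14) ≈ 1.946, v(2) ≈ 2.000.
T_7 = (Δx/2)·[v(x_0) + 2v(x_1) + ... + 2v(x_{6}) + v(x_7)].
Sum ≈ 2.698.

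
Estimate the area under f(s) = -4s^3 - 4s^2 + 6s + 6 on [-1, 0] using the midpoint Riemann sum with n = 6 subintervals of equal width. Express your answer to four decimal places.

Δs = (0 − (-1))/6 = 1/6.
Midpoints: -11/12, -0.75, -7/12, -5/12, -0.25, -1/12.
f(-11/12) = 95/432, f(-0.75) = 0.9375, f(-7/12) = 835/432, f(-5/12) = 1337/432, f(-0.25) = 4.3125, f(-1/12) = 2365/432.
Sum = Δs · [f(-11/12) + f(-0.75) + f(-7/12) + ...].
Sum ≈ 2.6620.

2.6620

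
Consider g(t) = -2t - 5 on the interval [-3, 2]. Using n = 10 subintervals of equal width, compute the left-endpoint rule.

Δt = (2 − (-3))/10 = 0.5.
Left endpoints: -3, -2.5, -2, -1.5, -1, -0.5, 0, 0.5, 1, 1.5.
g(-3) = 1, g(-2.5) = 0, g(-2) = -1, g(-1.5) = -2, g(-1) = -3, g(-0.5) = -4, g(0) = -5, g(0.5) = -6, g(1) = -7, g(1.5) = -8.
Sum = Δt · [g(-3) + g(-2.5) + g(-2) + ...].
Sum = -17.5.

-17.5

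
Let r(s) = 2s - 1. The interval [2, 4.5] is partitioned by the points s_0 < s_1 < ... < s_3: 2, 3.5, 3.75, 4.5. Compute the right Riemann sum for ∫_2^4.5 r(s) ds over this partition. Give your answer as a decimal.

16.625

Subinterval widths: 1.5, 0.25, 0.75.
Right endpoints: 3.5, 3.75, 4.5.
r(3.5) = 6, r(3.75) = 6.5, r(4.5) = 8.
Sum = Σ Δs_i · r(s_i).
Sum = 16.625.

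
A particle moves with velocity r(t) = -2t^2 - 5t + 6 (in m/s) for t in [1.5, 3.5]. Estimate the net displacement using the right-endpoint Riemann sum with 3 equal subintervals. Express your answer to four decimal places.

-49.6296

Δt = (3.5 − 1.5)/3 = 2/3.
Right endpoints: 13/6, 17/6, 3.5.
r(13/6) = -128/9, r(17/6) = -218/9, r(3.5) = -36.
Sum = Δt · [r(13/6) + r(17/6) + r(3.5)].
Sum ≈ -49.6296.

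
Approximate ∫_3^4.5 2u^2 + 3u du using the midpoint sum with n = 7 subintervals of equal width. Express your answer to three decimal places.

59.614

Δu = (4.5 − 3)/7 = 3/14.
Midpoints: 87/28, 93/28, 99/28, 3.75, 111/28, 117/28, 123/28.
f(87/28) = 11223/392, f(93/28) = 12555/392, f(99/28) = 13959/392, f(3.75) = 39.375, f(111/28) = 16983/392, f(117/28) = 18603/392, f(123/28) = 20295/392.
Sum = Δu · [f(87/28) + f(93/28) + f(99/28) + ...].
Sum ≈ 59.614.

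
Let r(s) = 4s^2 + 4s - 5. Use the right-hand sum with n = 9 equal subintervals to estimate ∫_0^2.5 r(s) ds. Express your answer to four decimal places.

25.8230

Δs = (2.5 − 0)/9 = 5/18.
Right endpoints: 5/18, 5/9, 5/6, 10/9, 25/18, 5/3, 35/18, 20/9, 2.5.
r(5/18) = -290/81, r(5/9) = -125/81, r(5/6) = 10/9, r(10/9) = 355/81, r(25/18) = 670/81, r(5/3) = 115/9, r(35/18) = 1450/81, r(20/9) = 1915/81, r(2.5) = 30.
Sum = Δs · [r(5/18) + r(5/9) + r(5/6) + ...].
Sum ≈ 25.8230.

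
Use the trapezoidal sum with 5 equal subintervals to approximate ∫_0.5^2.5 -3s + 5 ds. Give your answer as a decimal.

1

Δs = (2.5 − 0.5)/5 = 0.4.
f(0.5) = 3.5, f(0.9) = 2.3, f(1.3) = 1.1, f(1.7) = -0.1, f(2.1) = -1.3, f(2.5) = -2.5.
T_5 = (Δs/2)·[f(s_0) + 2f(s_1) + ... + 2f(s_{4}) + f(s_5)].
Sum = 1.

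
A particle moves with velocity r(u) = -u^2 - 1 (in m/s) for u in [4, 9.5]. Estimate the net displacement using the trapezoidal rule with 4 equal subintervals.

-271.69140625

Δu = (9.5 − 4)/4 = 1.375.
r(4) = -17, r(5.375) = -29.890625, r(6.75) = -46.5625, r(8.125) = -67.015625, r(9.5) = -91.25.
T_4 = (Δu/2)·[r(u_0) + 2r(u_1) + 2r(u_2) + 2r(u_3) + r(u_4)].
Sum = -271.69140625.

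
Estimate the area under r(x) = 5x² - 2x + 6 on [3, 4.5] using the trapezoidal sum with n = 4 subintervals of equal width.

Δx = (4.5 − 3)/4 = 0.375.
r(3) = 45, r(3.375) = 56.203125, r(3.75) = 68.8125, r(4.125) = 82.828125, r(4.5) = 98.25.
T_4 = (Δx/2)·[r(x_0) + 2r(x_1) + 2r(x_2) + 2r(x_3) + r(x_4)].
Sum = 104.80078125.

104.80078125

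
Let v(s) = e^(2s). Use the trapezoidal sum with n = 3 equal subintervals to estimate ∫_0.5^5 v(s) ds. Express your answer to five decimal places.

18248.73502

Δs = (5 − 0.5)/3 = 1.5.
v(0.5) ≈ 2.71828, v(2) ≈ 54.59815, v(3.5) ≈ 1096.63316, v(5) ≈ 22026.46579.
T_3 = (Δs/2)·[v(s_0) + 2v(s_1) + 2v(s_2) + v(s_3)].
Sum ≈ 18248.73502.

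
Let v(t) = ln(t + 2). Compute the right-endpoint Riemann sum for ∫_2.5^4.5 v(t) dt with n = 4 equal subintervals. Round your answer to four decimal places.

Δt = (4.5 − 2.5)/4 = 0.5.
Right endpoints: 3, 3.5, 4, 4.5.
v(3) ≈ 1.6094, v(3.5) ≈ 1.7047, v(4) ≈ 1.7918, v(4.5) ≈ 1.8718.
Sum = Δt · [v(3) + v(3.5) + v(4) + v(4.5)].
Sum ≈ 3.4889.

3.4889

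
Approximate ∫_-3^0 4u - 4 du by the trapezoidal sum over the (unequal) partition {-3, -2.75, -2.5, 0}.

Subinterval widths: 0.25, 0.25, 2.5.
f(-3) = -16, f(-2.75) = -15, f(-2.5) = -14, f(0) = -4.
On each subinterval the trapezoid contributes (Δu_i/2)·[f(u_{i-1}) + f(u_i)].
Sum = -30.

-30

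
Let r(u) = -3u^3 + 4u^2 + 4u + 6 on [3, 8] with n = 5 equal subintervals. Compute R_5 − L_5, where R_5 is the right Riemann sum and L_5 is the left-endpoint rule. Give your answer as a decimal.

R_5 = -2870.
L_5 = -1655.
R_5 − L_5 = -1215.

-1215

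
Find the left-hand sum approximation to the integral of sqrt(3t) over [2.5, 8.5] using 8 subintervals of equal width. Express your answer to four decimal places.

Δt = (8.5 − 2.5)/8 = 0.75.
Left endpoints: 2.5, 3.25, 4, 4.75, 5.5, 6.25, 7, 7.75.
f(2.5) ≈ 2.7386, f(3.25) ≈ 3.1225, f(4) ≈ 3.4641, f(4.75) ≈ 3.7749, f(5.5) ≈ 4.0620, f(6.25) ≈ 4.3301, f(7) ≈ 4.5826, f(7.75) ≈ 4.8218.
Sum = Δt · [f(2.5) + f(3.25) + f(4) + ...].
Sum ≈ 23.1725.

23.1725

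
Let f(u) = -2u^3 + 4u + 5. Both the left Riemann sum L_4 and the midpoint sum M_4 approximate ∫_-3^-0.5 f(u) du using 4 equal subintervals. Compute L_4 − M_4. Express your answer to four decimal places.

L_4 ≈ 50.849609.
M_4 ≈ 34.614258.
L_4 − M_4 ≈ 16.2354.

16.2354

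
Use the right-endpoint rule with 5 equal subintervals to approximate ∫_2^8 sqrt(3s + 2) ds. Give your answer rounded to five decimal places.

Δs = (8 − 2)/5 = 1.2.
Right endpoints: 3.2, 4.4, 5.6, 6.8, 8.
f(3.2) ≈ 3.40588, f(4.4) ≈ 3.89872, f(5.6) ≈ 4.33590, f(6.8) ≈ 4.73286, f(8) ≈ 5.09902.
Sum = Δs · [f(3.2) + f(4.4) + f(5.6) + f(6.8) + f(8)].
Sum ≈ 25.76685.

25.76685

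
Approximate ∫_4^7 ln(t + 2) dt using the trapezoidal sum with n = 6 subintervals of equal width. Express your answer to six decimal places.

Δt = (7 − 4)/6 = 0.5.
f(4) ≈ 1.791759, f(4.5) ≈ 1.871802, f(5) ≈ 1.945910, f(5.5) ≈ 2.014903, f(6) ≈ 2.079442, f(6.5) ≈ 2.140066, f(7) ≈ 2.197225.
T_6 = (Δt/2)·[f(t_0) + 2f(t_1) + ... + 2f(t_{5}) + f(t_6)].
Sum ≈ 6.023308.

6.023308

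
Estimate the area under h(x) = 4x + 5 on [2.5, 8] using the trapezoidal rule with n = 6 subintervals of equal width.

143

Δx = (8 − 2.5)/6 = 11/12.
h(2.5) = 15, h(41/12) = 56/3, h(13/3) = 67/3, h(5.25) = 26, h(37/6) = 89/3, h(85/12) = 100/3, h(8) = 37.
T_6 = (Δx/2)·[h(x_0) + 2h(x_1) + ... + 2h(x_{5}) + h(x_6)].
Sum = 143.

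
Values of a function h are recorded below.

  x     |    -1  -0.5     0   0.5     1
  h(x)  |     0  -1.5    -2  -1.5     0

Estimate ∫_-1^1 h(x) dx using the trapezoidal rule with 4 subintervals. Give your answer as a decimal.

-2.5

Δx = 0.5.
T_4 = (0.5/2)·[0 + 2·(-1.5) + 2·(-2) + 2·(-1.5) + 0] = -2.5.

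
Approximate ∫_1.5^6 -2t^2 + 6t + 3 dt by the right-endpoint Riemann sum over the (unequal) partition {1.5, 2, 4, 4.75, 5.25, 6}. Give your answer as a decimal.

Subinterval widths: 0.5, 2, 0.75, 0.5, 0.75.
Right endpoints: 2, 4, 4.75, 5.25, 6.
f(2) = 7, f(4) = -5, f(4.75) = -13.625, f(5.25) = -20.625, f(6) = -33.
Sum = Σ Δt_i · f(t_i).
Sum = -51.78125.

-51.78125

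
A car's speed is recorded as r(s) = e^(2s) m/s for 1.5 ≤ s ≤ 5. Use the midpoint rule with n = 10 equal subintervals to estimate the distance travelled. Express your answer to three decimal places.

10781.711

Δs = (5 − 1.5)/10 = 0.35.
Midpoints: 1.675, 2.025, 2.375, 2.725, 3.075, 3.425, 3.775, 4.125, 4.475, 4.825.
r(1.675) ≈ 28.503, r(2.025) ≈ 57.397, r(2.375) ≈ 115.584, r(2.725) ≈ 232.758, r(3.075) ≈ 468.717, r(3.425) ≈ 943.881, r(3.775) ≈ 1900.743, r(4.125) ≈ 3827.626, r(4.475) ≈ 7707.892, r(4.825) ≈ 15521.788.
Sum = Δs · [r(1.675) + r(2.025) + r(2.375) + ...].
Sum ≈ 10781.711.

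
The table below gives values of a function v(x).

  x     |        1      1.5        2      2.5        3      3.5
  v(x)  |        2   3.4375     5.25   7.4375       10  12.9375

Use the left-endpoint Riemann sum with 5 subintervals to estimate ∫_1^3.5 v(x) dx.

14.0625

Δx = 0.5.
Sum = 0.5·[2 + 3.4375 + 5.25 + 7.4375 + 10] = 14.0625.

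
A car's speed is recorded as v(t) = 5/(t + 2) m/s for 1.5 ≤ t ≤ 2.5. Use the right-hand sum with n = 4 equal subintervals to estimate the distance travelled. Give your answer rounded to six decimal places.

1.217729

Δt = (2.5 − 1.5)/4 = 0.25.
Right endpoints: 1.75, 2, 2.25, 2.5.
v(1.75) = 4/3, v(2) = 1.25, v(2.25) = 20/17, v(2.5) = 10/9.
Sum = Δt · [v(1.75) + v(2) + v(2.25) + v(2.5)].
Sum ≈ 1.217729.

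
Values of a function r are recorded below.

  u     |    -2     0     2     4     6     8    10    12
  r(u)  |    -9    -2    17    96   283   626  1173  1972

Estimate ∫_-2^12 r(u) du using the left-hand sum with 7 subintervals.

4368

Δu = 2.
Sum = 2·[(-9) + (-2) + 17 + 96 + 283 + 626 + 1173] = 4368.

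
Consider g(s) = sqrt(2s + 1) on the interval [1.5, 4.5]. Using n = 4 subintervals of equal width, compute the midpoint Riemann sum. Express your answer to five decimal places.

Δs = (4.5 − 1.5)/4 = 0.75.
Midpoints: 1.875, 2.625, 3.375, 4.125.
g(1.875) ≈ 2.17945, g(2.625) ≈ 2.50000, g(3.375) ≈ 2.78388, g(4.125) ≈ 3.04138.
Sum = Δs · [g(1.875) + g(2.625) + g(3.375) + g(4.125)].
Sum ≈ 7.87853.

7.87853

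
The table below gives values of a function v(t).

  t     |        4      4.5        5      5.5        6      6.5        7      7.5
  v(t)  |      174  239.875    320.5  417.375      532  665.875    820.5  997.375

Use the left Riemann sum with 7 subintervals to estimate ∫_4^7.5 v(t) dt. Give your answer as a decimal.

Δt = 0.5.
Sum = 0.5·[174 + 239.875 + 320.5 + 417.375 + 532 + 665.875 + 820.5] = 1585.0625.

1585.0625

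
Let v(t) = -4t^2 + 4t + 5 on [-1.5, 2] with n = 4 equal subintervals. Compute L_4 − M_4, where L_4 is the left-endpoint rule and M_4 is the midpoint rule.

-5.7421875

L_4 = 0.984375.
M_4 = 6.7265625.
L_4 − M_4 = -5.7421875.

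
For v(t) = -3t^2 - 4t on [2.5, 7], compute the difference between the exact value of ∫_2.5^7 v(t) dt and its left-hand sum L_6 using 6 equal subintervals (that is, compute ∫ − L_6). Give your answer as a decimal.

-53.578125

Exact integral: ∫_2.5^7 v(t) dt = -412.875.
L_6 = -359.296875.
Error = -412.875 − (-359.296875) = -53.578125.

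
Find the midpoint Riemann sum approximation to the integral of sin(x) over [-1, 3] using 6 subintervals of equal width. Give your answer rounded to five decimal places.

1.55901

Δx = (3 − (-1))/6 = 2/3.
Midpoints: -2/3, 0, 2/3, 4/3, 2, 8/3.
f(-2/3) ≈ -0.61837, f(0) ≈ 0.00000, f(2/3) ≈ 0.61837, f(4/3) ≈ 0.97194, f(2) ≈ 0.90930, f(8/3) ≈ 0.45727.
Sum = Δx · [f(-2/3) + f(0) + f(2/3) + ...].
Sum ≈ 1.55901.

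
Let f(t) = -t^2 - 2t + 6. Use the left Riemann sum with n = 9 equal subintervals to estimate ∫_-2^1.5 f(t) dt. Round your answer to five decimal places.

19.89095

Δt = (1.5 − (-2))/9 = 7/18.
Left endpoints: -2, -29/18, -11/9, -5/6, -4/9, -1/18, 1/3, 13/18, 10/9.
f(-2) = 6, f(-29/18) = 2147/324, f(-11/9) = 563/81, f(-5/6) = 251/36, f(-4/9) = 542/81, f(-1/18) = 1979/324, f(1/3) = 47/9, f(13/18) = 1307/324, f(10/9) = 206/81.
Sum = Δt · [f(-2) + f(-29/18) + f(-11/9) + ...].
Sum ≈ 19.89095.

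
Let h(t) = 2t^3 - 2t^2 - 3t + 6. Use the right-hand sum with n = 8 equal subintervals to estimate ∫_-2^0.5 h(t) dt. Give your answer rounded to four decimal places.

Δt = (0.5 − (-2))/8 = 0.3125.
Right endpoints: -1.6875, -1.375, -1.0625, -0.75, -0.4375, -0.125, 0.1875, 0.5.
h(-1.6875) = -8691/2048, h(-1.375) = 1.14453125, h(-1.0625) = 9279/2048, h(-0.75) = 6.28125, h(-0.4375) = 13849/2048, h(-0.125) = 6.33984375, h(0.1875) = 11019/2048, h(0.5) = 4.25.
Sum = Δt · [h(-1.6875) + h(-1.375) + h(-1.0625) + ...].
Sum ≈ 9.5142.

9.5142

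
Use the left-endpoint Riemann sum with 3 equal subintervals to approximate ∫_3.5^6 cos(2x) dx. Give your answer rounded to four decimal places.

-0.4893

Δx = (6 − 3.5)/3 = 5/6.
Left endpoints: 3.5, 13/3, 31/6.
f(3.5) ≈ 0.7539, f(13/3) ≈ -0.7261, f(31/6) ≈ -0.6149.
Sum = Δx · [f(3.5) + f(13/3) + f(31/6)].
Sum ≈ -0.4893.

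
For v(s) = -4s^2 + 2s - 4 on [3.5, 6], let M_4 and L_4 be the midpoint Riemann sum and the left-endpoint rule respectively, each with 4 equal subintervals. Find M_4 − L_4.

M_4 = -216.7578125.
L_4 = -189.609375.
M_4 − L_4 = -27.1484375.

-27.1484375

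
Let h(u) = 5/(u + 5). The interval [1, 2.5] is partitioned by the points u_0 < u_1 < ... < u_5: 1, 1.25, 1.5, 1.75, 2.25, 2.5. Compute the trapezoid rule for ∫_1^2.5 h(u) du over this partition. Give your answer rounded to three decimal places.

Subinterval widths: 0.25, 0.25, 0.25, 0.5, 0.25.
h(1) = 5/6, h(1.25) = 0.8, h(1.5) = 10/13, h(1.75) = 20/27, h(2.25) = 20/29, h(2.5) = 2/3.
On each subinterval the trapezoid contributes (Δu_i/2)·[h(u_{i-1}) + h(u_i)].
Sum ≈ 1.116.

1.116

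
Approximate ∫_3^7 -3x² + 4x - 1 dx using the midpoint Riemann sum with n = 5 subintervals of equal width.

-239.36

Δx = (7 − 3)/5 = 0.8.
Midpoints: 3.4, 4.2, 5, 5.8, 6.6.
f(3.4) = -22.08, f(4.2) = -37.12, f(5) = -56, f(5.8) = -78.72, f(6.6) = -105.28.
Sum = Δx · [f(3.4) + f(4.2) + f(5) + f(5.8) + f(6.6)].
Sum = -239.36.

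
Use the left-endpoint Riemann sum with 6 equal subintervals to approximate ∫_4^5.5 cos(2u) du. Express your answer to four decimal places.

Δu = (5.5 − 4)/6 = 0.25.
Left endpoints: 4, 4.25, 4.5, 4.75, 5, 5.25.
f(4) ≈ -0.1455, f(4.25) ≈ -0.6020, f(4.5) ≈ -0.9111, f(4.75) ≈ -0.9972, f(5) ≈ -0.8391, f(5.25) ≈ -0.4755.
Sum = Δu · [f(4) + f(4.25) + f(4.5) + ...].
Sum ≈ -0.9926.

-0.9926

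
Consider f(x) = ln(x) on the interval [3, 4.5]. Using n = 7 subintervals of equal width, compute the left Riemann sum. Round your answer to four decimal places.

Δx = (4.5 − 3)/7 = 3/14.
Left endpoints: 3, 45/14, 24/7, 51/14, 27/7, 57/14, 30/7.
f(3) ≈ 1.0986, f(45/14) ≈ 1.1676, f(24/7) ≈ 1.2321, f(51/14) ≈ 1.2928, f(27/7) ≈ 1.3499, f(57/14) ≈ 1.4040, f(30/7) ≈ 1.4553.
Sum = Δx · [f(3) + f(45/14) + f(24/7) + ...].
Sum ≈ 1.9286.

1.9286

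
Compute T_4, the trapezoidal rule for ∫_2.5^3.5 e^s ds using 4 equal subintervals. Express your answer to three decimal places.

Δs = (3.5 − 2.5)/4 = 0.25.
f(2.5) ≈ 12.182, f(2.75) ≈ 15.643, f(3) ≈ 20.086, f(3.25) ≈ 25.790, f(3.5) ≈ 33.115.
T_4 = (Δs/2)·[f(s_0) + 2f(s_1) + 2f(s_2) + 2f(s_3) + f(s_4)].
Sum ≈ 21.042.

21.042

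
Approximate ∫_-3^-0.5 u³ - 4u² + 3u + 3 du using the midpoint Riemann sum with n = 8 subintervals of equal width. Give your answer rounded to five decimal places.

-61.50452

Δu = (-0.5 − (-3))/8 = 0.3125.
Midpoints: -2.84375, -2.53125, -2.21875, -1.90625, -1.59375, -1.28125, -0.96875, -0.65625.
f(-2.84375) = -1994787/32768, f(-2.53125) = -1521777/32768, f(-2.21875) = -1122967/32768, f(-1.90625) = -792357/32768, f(-1.59375) = -523947/32768, f(-1.28125) = -311737/32768, f(-0.96875) = -149727/32768, f(-0.65625) = -31917/32768.
Sum = Δu · [f(-2.84375) + f(-2.53125) + f(-2.21875) + ...].
Sum ≈ -61.50452.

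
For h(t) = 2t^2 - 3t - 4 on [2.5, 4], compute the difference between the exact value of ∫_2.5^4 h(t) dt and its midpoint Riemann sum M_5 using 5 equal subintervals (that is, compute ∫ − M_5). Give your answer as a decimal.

0.0225

Exact integral: ∫_2.5^4 h(t) dt = 11.625.
M_5 = 11.6025.
Error = 11.625 − 11.6025 = 0.0225.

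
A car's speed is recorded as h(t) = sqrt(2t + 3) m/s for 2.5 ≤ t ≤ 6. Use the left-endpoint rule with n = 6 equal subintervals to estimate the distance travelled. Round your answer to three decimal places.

Δt = (6 − 2.5)/6 = 7/12.
Left endpoints: 2.5, 37/12, 11/3, 4.25, 29/6, 65/12.
h(2.5) ≈ 2.828, h(37/12) ≈ 3.028, h(11/3) ≈ 3.215, h(4.25) ≈ 3.391, h(29/6) ≈ 3.559, h(65/12) ≈ 3.719.
Sum = Δt · [h(2.5) + h(37/12) + h(11/3) + ...].
Sum ≈ 11.515.

11.515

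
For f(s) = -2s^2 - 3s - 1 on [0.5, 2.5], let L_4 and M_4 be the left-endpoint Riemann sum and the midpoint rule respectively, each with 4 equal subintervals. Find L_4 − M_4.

4.25

L_4 = -17.
M_4 = -21.25.
L_4 − M_4 = 4.25.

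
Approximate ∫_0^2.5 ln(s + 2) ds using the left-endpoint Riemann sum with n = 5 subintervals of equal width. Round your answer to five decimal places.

2.67355

Δs = (2.5 − 0)/5 = 0.5.
Left endpoints: 0, 0.5, 1, 1.5, 2.
f(0) ≈ 0.69315, f(0.5) ≈ 0.91629, f(1) ≈ 1.09861, f(1.5) ≈ 1.25276, f(2) ≈ 1.38629.
Sum = Δs · [f(0) + f(0.5) + f(1) + f(1.5) + f(2)].
Sum ≈ 2.67355.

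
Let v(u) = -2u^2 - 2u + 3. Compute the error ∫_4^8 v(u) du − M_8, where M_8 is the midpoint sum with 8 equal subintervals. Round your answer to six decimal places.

Exact integral: ∫_4^8 v(u) du ≈ -334.66666667.
M_8 = -334.5.
Error ≈ -334.66666667 − (-334.5) ≈ -0.166667.

-0.166667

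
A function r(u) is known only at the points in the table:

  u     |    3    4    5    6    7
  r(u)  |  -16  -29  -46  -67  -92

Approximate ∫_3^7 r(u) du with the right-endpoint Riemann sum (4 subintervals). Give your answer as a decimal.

-234

Δu = 1.
Sum = 1·[(-29) + (-46) + (-67) + (-92)] = -234.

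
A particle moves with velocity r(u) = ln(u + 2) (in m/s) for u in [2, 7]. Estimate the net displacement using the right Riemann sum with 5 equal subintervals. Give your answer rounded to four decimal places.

9.6238

Δu = (7 − 2)/5 = 1.
Right endpoints: 3, 4, 5, 6, 7.
r(3) ≈ 1.6094, r(4) ≈ 1.7918, r(5) ≈ 1.9459, r(6) ≈ 2.0794, r(7) ≈ 2.1972.
Sum = Δu · [r(3) + r(4) + r(5) + r(6) + r(7)].
Sum ≈ 9.6238.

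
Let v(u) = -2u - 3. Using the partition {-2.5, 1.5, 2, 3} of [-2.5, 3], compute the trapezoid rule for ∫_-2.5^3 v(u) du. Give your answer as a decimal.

-19.25

Subinterval widths: 4, 0.5, 1.
v(-2.5) = 2, v(1.5) = -6, v(2) = -7, v(3) = -9.
On each subinterval the trapezoid contributes (Δu_i/2)·[v(u_{i-1}) + v(u_i)].
Sum = -19.25.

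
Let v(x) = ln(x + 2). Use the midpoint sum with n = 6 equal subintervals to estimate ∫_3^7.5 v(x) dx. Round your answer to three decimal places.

Δx = (7.5 − 3)/6 = 0.75.
Midpoints: 3.375, 4.125, 4.875, 5.625, 6.375, 7.125.
v(3.375) ≈ 1.682, v(4.125) ≈ 1.812, v(4.875) ≈ 1.928, v(5.625) ≈ 2.031, v(6.375) ≈ 2.125, v(7.125) ≈ 2.211.
Sum = Δx · [v(3.375) + v(4.125) + v(4.875) + ...].
Sum ≈ 8.842.

8.842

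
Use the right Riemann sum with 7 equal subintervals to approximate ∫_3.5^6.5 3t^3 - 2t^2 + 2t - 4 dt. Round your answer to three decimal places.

Δt = (6.5 − 3.5)/7 = 3/7.
Right endpoints: 55/14, 61/14, 67/14, 73/14, 79/14, 85/14, 6.5.
f(55/14) = 425009/2744, f(61/14) = 589691/2744, f(67/14) = 791885/2744, f(73/14) = 1035479/2744, f(79/14) = 1324361/2744, f(85/14) = 1662419/2744, f(6.5) = 748.375.
Sum = Δt · [f(55/14) + f(61/14) + f(67/14) + ...].
Sum ≈ 1231.110.

1231.110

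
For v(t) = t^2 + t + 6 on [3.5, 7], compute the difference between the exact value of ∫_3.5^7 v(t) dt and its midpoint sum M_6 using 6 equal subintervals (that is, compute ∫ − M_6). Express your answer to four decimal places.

Exact integral: ∫_3.5^7 v(t) dt ≈ 139.416667.
M_6 ≈ 139.317419.
Error ≈ 139.416667 − 139.317419 ≈ 0.0992.

0.0992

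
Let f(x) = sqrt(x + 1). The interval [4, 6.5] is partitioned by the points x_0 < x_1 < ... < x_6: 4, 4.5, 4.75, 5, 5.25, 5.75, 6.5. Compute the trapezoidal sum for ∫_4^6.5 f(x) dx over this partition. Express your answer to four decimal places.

6.2386

Subinterval widths: 0.5, 0.25, 0.25, 0.25, 0.5, 0.75.
f(4) ≈ 2.2361, f(4.5) ≈ 2.3452, f(4.75) ≈ 2.3979, f(5) ≈ 2.4495, f(5.25) ≈ 2.5000, f(5.75) ≈ 2.5981, f(6.5) ≈ 2.7386.
On each subinterval the trapezoid contributes (Δx_i/2)·[f(x_{i-1}) + f(x_i)].
Sum ≈ 6.2386.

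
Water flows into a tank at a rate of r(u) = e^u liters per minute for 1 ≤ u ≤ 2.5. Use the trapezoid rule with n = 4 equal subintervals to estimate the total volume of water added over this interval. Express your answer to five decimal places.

Δu = (2.5 − 1)/4 = 0.375.
r(1) ≈ 2.71828, r(1.375) ≈ 3.95508, r(1.75) ≈ 5.75460, r(2.125) ≈ 8.37290, r(2.5) ≈ 12.18249.
T_4 = (Δu/2)·[r(u_0) + 2r(u_1) + 2r(u_2) + 2r(u_3) + r(u_4)].
Sum ≈ 9.57486.

9.57486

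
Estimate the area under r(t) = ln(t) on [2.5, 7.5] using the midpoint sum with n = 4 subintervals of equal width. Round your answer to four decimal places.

Δt = (7.5 − 2.5)/4 = 1.25.
Midpoints: 3.125, 4.375, 5.625, 6.875.
r(3.125) ≈ 1.1394, r(4.375) ≈ 1.4759, r(5.625) ≈ 1.7272, r(6.875) ≈ 1.9279.
Sum = Δt · [r(3.125) + r(4.375) + r(5.625) + r(6.875)].
Sum ≈ 7.8381.

7.8381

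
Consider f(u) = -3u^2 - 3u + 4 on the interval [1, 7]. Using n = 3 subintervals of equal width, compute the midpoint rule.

-384

Δu = (7 − 1)/3 = 2.
Midpoints: 2, 4, 6.
f(2) = -14, f(4) = -56, f(6) = -122.
Sum = Δu · [f(2) + f(4) + f(6)].
Sum = -384.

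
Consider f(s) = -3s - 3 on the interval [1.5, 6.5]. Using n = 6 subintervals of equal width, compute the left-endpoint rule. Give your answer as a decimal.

Δs = (6.5 − 1.5)/6 = 5/6.
Left endpoints: 1.5, 7/3, 19/6, 4, 29/6, 17/3.
f(1.5) = -7.5, f(7/3) = -10, f(19/6) = -12.5, f(4) = -15, f(29/6) = -17.5, f(17/3) = -20.
Sum = Δs · [f(1.5) + f(7/3) + f(19/6) + ...].
Sum = -68.75.

-68.75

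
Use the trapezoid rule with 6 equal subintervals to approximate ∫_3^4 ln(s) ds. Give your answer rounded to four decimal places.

Δs = (4 − 3)/6 = 1/6.
f(3) ≈ 1.0986, f(19/6) ≈ 1.1527, f(10/3) ≈ 1.2040, f(3.5) ≈ 1.2528, f(11/3) ≈ 1.2993, f(23/6) ≈ 1.3437, f(4) ≈ 1.3863.
T_6 = (Δs/2)·[f(s_0) + 2f(s_1) + ... + 2f(s_{5}) + f(s_6)].
Sum ≈ 1.2491.

1.2491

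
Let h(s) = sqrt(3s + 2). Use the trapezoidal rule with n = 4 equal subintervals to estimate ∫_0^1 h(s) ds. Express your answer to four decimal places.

Δs = (1 − 0)/4 = 0.25.
h(0) ≈ 1.4142, h(0.25) ≈ 1.6583, h(0.5) ≈ 1.8708, h(0.75) ≈ 2.0616, h(1) ≈ 2.2361.
T_4 = (Δs/2)·[h(s_0) + 2h(s_1) + 2h(s_2) + 2h(s_3) + h(s_4)].
Sum ≈ 1.8540.

1.8540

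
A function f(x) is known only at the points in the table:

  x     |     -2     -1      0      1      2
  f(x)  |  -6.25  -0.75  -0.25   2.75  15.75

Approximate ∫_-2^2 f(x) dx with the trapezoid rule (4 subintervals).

Δx = 1.
T_4 = (1/2)·[(-6.25) + 2·(-0.75) + 2·(-0.25) + 2·2.75 + 15.75] = 6.5.

6.5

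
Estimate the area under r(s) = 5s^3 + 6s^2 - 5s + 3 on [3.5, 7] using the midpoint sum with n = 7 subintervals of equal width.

Δs = (7 − 3.5)/7 = 0.5.
Midpoints: 3.75, 4.25, 4.75, 5.25, 5.75, 6.25, 6.75.
r(3.75) = 332.296875, r(4.25) = 473.953125, r(4.75) = 650.484375, r(5.25) = 865.640625, r(5.75) = 1123.171875, r(6.25) = 1426.828125, r(6.75) = 1780.359375.
Sum = Δs · [r(3.75) + r(4.25) + r(4.75) + ...].
Sum = 3326.3671875.

3326.3671875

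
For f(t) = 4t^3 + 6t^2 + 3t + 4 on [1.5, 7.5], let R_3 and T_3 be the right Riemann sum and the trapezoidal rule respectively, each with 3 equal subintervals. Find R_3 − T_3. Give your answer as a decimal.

R_3 = 6357.
T_3 = 4341.
R_3 − T_3 = 2016.

2016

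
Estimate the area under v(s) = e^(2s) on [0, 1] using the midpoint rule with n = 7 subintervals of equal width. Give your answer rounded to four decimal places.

Δs = (1 − 0)/7 = 1/7.
Midpoints: 1/14, 3/14, 5/14, 0.5, 9/14, 11/14, 13/14.
v(1/14) ≈ 1.1536, v(3/14) ≈ 1.5351, v(5/14) ≈ 2.0427, v(0.5) ≈ 2.7183, v(9/14) ≈ 3.6173, v(11/14) ≈ 4.8135, v(13/14) ≈ 6.4054.
Sum = Δs · [v(1/14) + v(3/14) + v(5/14) + ...].
Sum ≈ 3.1837.

3.1837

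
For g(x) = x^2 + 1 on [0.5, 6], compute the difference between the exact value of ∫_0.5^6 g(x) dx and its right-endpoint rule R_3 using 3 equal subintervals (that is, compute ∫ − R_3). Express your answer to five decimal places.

Exact integral: ∫_0.5^6 g(x) dx ≈ 77.4583333.
R_3 ≈ 113.3101852.
Error ≈ 77.4583333 − 113.3101852 ≈ -35.85185.

-35.85185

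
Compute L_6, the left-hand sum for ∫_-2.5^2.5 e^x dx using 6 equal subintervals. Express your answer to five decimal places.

Δx = (2.5 − (-2.5))/6 = 5/6.
Left endpoints: -2.5, -5/3, -5/6, 0, 5/6, 5/3.
f(-2.5) ≈ 0.08208, f(-5/3) ≈ 0.18888, f(-5/6) ≈ 0.43460, f(0) ≈ 1.00000, f(5/6) ≈ 2.30098, f(5/3) ≈ 5.29449.
Sum = Δx · [f(-2.5) + f(-5/3) + f(-5/6) + ...].
Sum ≈ 7.75085.

7.75085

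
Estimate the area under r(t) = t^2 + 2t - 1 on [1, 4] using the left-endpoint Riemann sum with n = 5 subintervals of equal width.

Δt = (4 − 1)/5 = 0.6.
Left endpoints: 1, 1.6, 2.2, 2.8, 3.4.
r(1) = 2, r(1.6) = 4.76, r(2.2) = 8.24, r(2.8) = 12.44, r(3.4) = 17.36.
Sum = Δt · [r(1) + r(1.6) + r(2.2) + r(2.8) + r(3.4)].
Sum = 26.88.

26.88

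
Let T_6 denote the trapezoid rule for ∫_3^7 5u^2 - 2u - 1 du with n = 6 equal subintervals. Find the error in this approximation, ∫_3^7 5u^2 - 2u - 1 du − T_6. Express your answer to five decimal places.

-1.48148

Exact integral: ∫_3^7 f(u) du ≈ 482.6666667.
T_6 ≈ 484.1481481.
Error ≈ 482.6666667 − 484.1481481 ≈ -1.48148.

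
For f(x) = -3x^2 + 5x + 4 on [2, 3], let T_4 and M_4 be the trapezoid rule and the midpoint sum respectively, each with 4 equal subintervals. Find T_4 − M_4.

-0.046875

T_4 = -2.53125.
M_4 = -2.484375.
T_4 − M_4 = -0.046875.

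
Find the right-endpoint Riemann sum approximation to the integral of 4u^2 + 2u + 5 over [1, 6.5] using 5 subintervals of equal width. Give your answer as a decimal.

Δu = (6.5 − 1)/5 = 1.1.
Right endpoints: 2.1, 3.2, 4.3, 5.4, 6.5.
f(2.1) = 26.84, f(3.2) = 52.36, f(4.3) = 87.56, f(5.4) = 132.44, f(6.5) = 187.
Sum = Δu · [f(2.1) + f(3.2) + f(4.3) + f(5.4) + f(6.5)].
Sum = 534.82.

534.82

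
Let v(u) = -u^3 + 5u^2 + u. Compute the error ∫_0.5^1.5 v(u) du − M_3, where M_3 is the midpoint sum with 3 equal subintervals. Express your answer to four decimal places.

Exact integral: ∫_0.5^1.5 v(u) du ≈ 5.166667.
M_3 ≈ 5.148148.
Error ≈ 5.166667 − 5.148148 ≈ 0.0185.

0.0185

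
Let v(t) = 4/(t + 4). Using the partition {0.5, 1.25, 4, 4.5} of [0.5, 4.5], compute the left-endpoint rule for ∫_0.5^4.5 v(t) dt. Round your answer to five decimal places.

Subinterval widths: 0.75, 2.75, 0.5.
Left endpoints: 0.5, 1.25, 4.
v(0.5) = 8/9, v(1.25) = 16/21, v(4) = 0.5.
Sum = Σ Δt_i · v(t_i).
Sum ≈ 3.01190.

3.01190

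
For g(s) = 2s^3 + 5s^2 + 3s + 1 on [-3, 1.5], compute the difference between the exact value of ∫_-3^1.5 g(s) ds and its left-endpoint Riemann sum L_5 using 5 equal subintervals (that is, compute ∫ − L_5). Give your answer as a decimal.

17.92125

Exact integral: ∫_-3^1.5 g(s) ds = 7.03125.
L_5 = -10.89.
Error = 7.03125 − (-10.89) = 17.92125.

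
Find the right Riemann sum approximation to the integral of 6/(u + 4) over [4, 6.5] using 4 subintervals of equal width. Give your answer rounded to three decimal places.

Δu = (6.5 − 4)/4 = 0.625.
Right endpoints: 4.625, 5.25, 5.875, 6.5.
f(4.625) = 16/23, f(5.25) = 24/37, f(5.875) = 48/79, f(6.5) = 4/7.
Sum = Δu · [f(4.625) + f(5.25) + f(5.875) + f(6.5)].
Sum ≈ 1.577.

1.577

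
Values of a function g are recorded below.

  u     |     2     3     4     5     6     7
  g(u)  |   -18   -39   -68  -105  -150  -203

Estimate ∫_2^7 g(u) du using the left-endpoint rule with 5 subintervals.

-380

Δu = 1.
Sum = 1·[(-18) + (-39) + (-68) + (-105) + (-150)] = -380.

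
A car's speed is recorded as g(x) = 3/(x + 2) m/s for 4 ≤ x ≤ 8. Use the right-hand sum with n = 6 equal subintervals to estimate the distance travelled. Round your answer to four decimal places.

Δx = (8 − 4)/6 = 2/3.
Right endpoints: 14/3, 16/3, 6, 20/3, 22/3, 8.
g(14/3) = 0.45, g(16/3) = 9/22, g(6) = 0.375, g(20/3) = 9/26, g(22/3) = 9/28, g(8) = 0.3.
Sum = Δx · [g(14/3) + g(16/3) + g(6) + ...].
Sum ≈ 1.4678.

1.4678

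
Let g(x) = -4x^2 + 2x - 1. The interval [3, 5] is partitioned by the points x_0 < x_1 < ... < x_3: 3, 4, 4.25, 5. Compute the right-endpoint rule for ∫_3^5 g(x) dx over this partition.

Subinterval widths: 1, 0.25, 0.75.
Right endpoints: 4, 4.25, 5.
g(4) = -57, g(4.25) = -64.75, g(5) = -91.
Sum = Σ Δx_i · g(x_i).
Sum = -141.4375.

-141.4375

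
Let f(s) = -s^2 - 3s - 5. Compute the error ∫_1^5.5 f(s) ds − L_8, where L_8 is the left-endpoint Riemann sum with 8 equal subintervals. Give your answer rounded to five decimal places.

Exact integral: ∫_1^5.5 f(s) ds = -121.5.
L_8 ≈ -109.7138672.
Error ≈ -121.5 − (-109.7138672) ≈ -11.78613.

-11.78613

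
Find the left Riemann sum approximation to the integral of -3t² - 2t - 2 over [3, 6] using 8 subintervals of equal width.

-205.8984375

Δt = (6 − 3)/8 = 0.375.
Left endpoints: 3, 3.375, 3.75, 4.125, 4.5, 4.875, 5.25, 5.625.
f(3) = -35, f(3.375) = -42.921875, f(3.75) = -51.6875, f(4.125) = -61.296875, f(4.5) = -71.75, f(4.875) = -83.046875, f(5.25) = -95.1875, f(5.625) = -108.171875.
Sum = Δt · [f(3) + f(3.375) + f(3.75) + ...].
Sum = -205.8984375.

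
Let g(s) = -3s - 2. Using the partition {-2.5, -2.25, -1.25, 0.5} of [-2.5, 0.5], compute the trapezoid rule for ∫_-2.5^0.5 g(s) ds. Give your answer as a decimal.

3

Subinterval widths: 0.25, 1, 1.75.
g(-2.5) = 5.5, g(-2.25) = 4.75, g(-1.25) = 1.75, g(0.5) = -3.5.
On each subinterval the trapezoid contributes (Δs_i/2)·[g(s_{i-1}) + g(s_i)].
Sum = 3.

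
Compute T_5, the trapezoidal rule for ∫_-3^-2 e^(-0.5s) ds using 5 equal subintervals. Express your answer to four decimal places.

3.5298

Δs = (-2 − (-3))/5 = 0.2.
f(-3) ≈ 4.4817, f(-2.8) ≈ 4.0552, f(-2.6) ≈ 3.6693, f(-2.4) ≈ 3.3201, f(-2.2) ≈ 3.0042, f(-2) ≈ 2.7183.
T_5 = (Δs/2)·[f(s_0) + 2f(s_1) + ... + 2f(s_{4}) + f(s_5)].
Sum ≈ 3.5298.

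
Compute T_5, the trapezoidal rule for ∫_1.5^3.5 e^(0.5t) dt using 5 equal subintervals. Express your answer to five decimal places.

Δt = (3.5 − 1.5)/5 = 0.4.
f(1.5) ≈ 2.11700, f(1.9) ≈ 2.58571, f(2.3) ≈ 3.15819, f(2.7) ≈ 3.85743, f(3.1) ≈ 4.71147, f(3.5) ≈ 5.75460.
T_5 = (Δt/2)·[f(t_0) + 2f(t_1) + ... + 2f(t_{4}) + f(t_5)].
Sum ≈ 7.29944.

7.29944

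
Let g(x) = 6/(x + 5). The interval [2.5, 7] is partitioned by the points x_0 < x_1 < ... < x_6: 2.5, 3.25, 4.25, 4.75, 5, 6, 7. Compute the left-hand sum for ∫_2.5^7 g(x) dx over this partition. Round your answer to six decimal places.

2.950898

Subinterval widths: 0.75, 1, 0.5, 0.25, 1, 1.
Left endpoints: 2.5, 3.25, 4.25, 4.75, 5, 6.
g(2.5) = 0.8, g(3.25) = 8/11, g(4.25) = 24/37, g(4.75) = 8/13, g(5) = 0.6, g(6) = 6/11.
Sum = Σ Δx_i · g(x_i).
Sum ≈ 2.950898.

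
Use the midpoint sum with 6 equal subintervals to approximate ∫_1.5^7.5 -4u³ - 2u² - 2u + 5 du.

-3434

Δu = (7.5 − 1.5)/6 = 1.
Midpoints: 2, 3, 4, 5, 6, 7.
f(2) = -39, f(3) = -127, f(4) = -291, f(5) = -555, f(6) = -943, f(7) = -1479.
Sum = Δu · [f(2) + f(3) + f(4) + ...].
Sum = -3434.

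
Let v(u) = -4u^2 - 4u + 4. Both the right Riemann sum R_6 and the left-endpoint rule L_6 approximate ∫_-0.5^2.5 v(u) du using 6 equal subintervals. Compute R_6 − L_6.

R_6 = -30.5.
L_6 = -12.5.
R_6 − L_6 = -18.

-18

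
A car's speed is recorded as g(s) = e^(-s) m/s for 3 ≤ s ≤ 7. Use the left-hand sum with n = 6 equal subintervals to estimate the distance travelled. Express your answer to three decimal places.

Δs = (7 − 3)/6 = 2/3.
Left endpoints: 3, 11/3, 13/3, 5, 17/3, 19/3.
g(3) ≈ 0.050, g(11/3) ≈ 0.026, g(13/3) ≈ 0.013, g(5) ≈ 0.007, g(17/3) ≈ 0.003, g(19/3) ≈ 0.002.
Sum = Δs · [g(3) + g(11/3) + g(13/3) + ...].
Sum ≈ 0.067.

0.067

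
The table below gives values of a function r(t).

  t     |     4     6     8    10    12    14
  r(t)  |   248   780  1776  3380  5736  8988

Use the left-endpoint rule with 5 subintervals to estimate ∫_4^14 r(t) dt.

Δt = 2.
Sum = 2·[248 + 780 + 1776 + 3380 + 5736] = 23840.

23840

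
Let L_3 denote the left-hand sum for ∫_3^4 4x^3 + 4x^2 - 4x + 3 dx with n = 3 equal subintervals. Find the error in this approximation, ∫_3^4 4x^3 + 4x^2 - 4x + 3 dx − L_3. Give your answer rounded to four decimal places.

27.8148

Exact integral: ∫_3^4 f(x) dx ≈ 213.333333.
L_3 ≈ 185.518519.
Error ≈ 213.333333 − 185.518519 ≈ 27.8148.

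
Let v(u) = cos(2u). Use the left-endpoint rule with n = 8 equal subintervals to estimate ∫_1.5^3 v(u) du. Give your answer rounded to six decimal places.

Δu = (3 − 1.5)/8 = 0.1875.
Left endpoints: 1.5, 1.6875, 1.875, 2.0625, 2.25, 2.4375, 2.625, 2.8125.
v(1.5) ≈ -0.989992, v(1.6875) ≈ -0.972884, v(1.875) ≈ -0.820559, v(2.0625) ≈ -0.554190, v(2.25) ≈ -0.210796, v(2.4375) ≈ 0.161895, v(2.625) ≈ 0.512085, v(2.8125) ≈ 0.791104.
Sum = Δu · [v(1.5) + v(1.6875) + v(1.875) + ...].
Sum ≈ -0.390626.

-0.390626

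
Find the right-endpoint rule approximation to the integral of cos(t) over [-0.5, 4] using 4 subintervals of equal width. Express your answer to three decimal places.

-1.109

Δt = (4 − (-0.5))/4 = 1.125.
Right endpoints: 0.625, 1.75, 2.875, 4.
f(0.625) ≈ 0.811, f(1.75) ≈ -0.178, f(2.875) ≈ -0.965, f(4) ≈ -0.654.
Sum = Δt · [f(0.625) + f(1.75) + f(2.875) + f(4)].
Sum ≈ -1.109.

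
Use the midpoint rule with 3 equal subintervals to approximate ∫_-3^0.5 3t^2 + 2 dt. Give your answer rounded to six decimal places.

32.934028

Δt = (0.5 − (-3))/3 = 7/6.
Midpoints: -29/12, -1.25, -1/12.
f(-29/12) = 937/48, f(-1.25) = 6.6875, f(-1/12) = 97/48.
Sum = Δt · [f(-29/12) + f(-1.25) + f(-1/12)].
Sum ≈ 32.934028.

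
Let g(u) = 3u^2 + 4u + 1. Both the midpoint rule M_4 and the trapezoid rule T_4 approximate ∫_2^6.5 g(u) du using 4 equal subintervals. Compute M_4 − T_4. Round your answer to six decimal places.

M_4 ≈ 346.20117188.
T_4 = 350.47265625.
M_4 − T_4 ≈ -4.271484.

-4.271484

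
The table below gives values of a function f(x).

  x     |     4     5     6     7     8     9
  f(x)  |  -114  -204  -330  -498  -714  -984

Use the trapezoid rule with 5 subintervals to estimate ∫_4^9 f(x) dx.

Δx = 1.
T_5 = (1/2)·[(-114) + 2·(-204) + 2·(-330) + 2·(-498) + 2·(-714) + (-984)] = -2295.

-2295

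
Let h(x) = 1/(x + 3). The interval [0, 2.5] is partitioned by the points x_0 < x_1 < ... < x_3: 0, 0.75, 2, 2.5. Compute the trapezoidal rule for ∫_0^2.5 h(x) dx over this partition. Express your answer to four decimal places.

0.6121

Subinterval widths: 0.75, 1.25, 0.5.
h(0) = 1/3, h(0.75) = 4/15, h(2) = 0.2, h(2.5) = 2/11.
On each subinterval the trapezoid contributes (Δx_i/2)·[h(x_{i-1}) + h(x_i)].
Sum ≈ 0.6121.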